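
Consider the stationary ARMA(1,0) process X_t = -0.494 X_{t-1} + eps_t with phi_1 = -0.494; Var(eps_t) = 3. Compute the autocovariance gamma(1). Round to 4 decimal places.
\gamma(1) = -1.9604

Multiply the model equation by X_{t-k} and take expectations. With theta_0 = psi_0 = 1 and psi_j the MA(infinity) weights, this gives
  gamma(k) - sum_i phi_i gamma(k-i) = c_k,
  c_k = sigma^2 * sum_{j=k..q} theta_j psi_{j-k}   (c_k = 0 for k > q),
using gamma(-m) = gamma(m).
Pure AR (q = 0): c_0 = sigma^2 = 3, c_k = 0 for k >= 1.
Equations for k = 0 and k = 1 (AR order 1):
  gamma(0) = phi_1 gamma(1) + c_0
  gamma(1) = phi_1 gamma(0) + c_1
Substituting the second into the first: gamma(0) (1 - phi_1^2) = c_0 + phi_1 c_1, so
  gamma(0) = c_0 / (1 - phi_1^2) = 3 / (1 - (-0.494)^2) = 3 / 0.755964 = 3.968443.
  gamma(1) = phi_1 gamma(0) = (-0.494)(3.968443) = -1.960411.
Therefore gamma(1) = -1.9604 (to 4 decimal places).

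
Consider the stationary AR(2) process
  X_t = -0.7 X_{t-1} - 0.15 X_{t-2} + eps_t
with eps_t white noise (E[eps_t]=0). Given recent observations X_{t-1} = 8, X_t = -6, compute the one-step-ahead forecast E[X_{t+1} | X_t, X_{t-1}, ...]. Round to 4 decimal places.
E[X_{t+1} \mid \mathcal F_t] = 3.0000

For an AR(p) model X_t = c + sum_i phi_i X_{t-i} + eps_t, the
one-step-ahead conditional mean is
  E[X_{t+1} | X_t, ...] = c + sum_i phi_i X_{t+1-i}.
Substitute known values:
  E[X_{t+1} | ...] = (-0.7) * (-6) + (-0.15) * (8)
                   = 3.0000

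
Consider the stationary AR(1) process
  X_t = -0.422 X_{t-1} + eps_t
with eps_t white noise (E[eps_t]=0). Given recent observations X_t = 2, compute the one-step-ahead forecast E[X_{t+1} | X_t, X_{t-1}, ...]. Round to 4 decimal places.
E[X_{t+1} \mid \mathcal F_t] = -0.8440

For an AR(p) model X_t = c + sum_i phi_i X_{t-i} + eps_t, the
one-step-ahead conditional mean is
  E[X_{t+1} | X_t, ...] = c + sum_i phi_i X_{t+1-i}.
Substitute known values:
  E[X_{t+1} | ...] = (-0.422) * (2)
                   = -0.8440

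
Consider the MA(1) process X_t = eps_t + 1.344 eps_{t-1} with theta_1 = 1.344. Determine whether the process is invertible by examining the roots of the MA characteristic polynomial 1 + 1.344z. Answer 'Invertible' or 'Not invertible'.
\text{Not invertible}

The MA(q) characteristic polynomial is P(z) = 1 + 1.344z.
Invertibility requires all roots to lie outside the unit circle, i.e. |z| > 1 for every root.
This is linear in z: 1 + (1.344) z = 0  =>  z = -1/(1.344) = -0.744048,  |z| = 0.744048.
Moduli of all roots: 0.7440.
All moduli strictly greater than 1? No.
Verdict: Not invertible.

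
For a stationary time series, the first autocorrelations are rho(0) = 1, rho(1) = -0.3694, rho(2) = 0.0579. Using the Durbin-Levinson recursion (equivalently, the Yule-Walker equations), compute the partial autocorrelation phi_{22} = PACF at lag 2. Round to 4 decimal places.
\phi_{22} = -0.0910

The PACF at lag k is phi_{kk}, the last component of the solution
to the Yule-Walker system G_k phi = r_k where
  (G_k)_{ij} = rho(|i - j|), (r_k)_i = rho(i), i,j = 1..k.
Equivalently, Durbin-Levinson gives phi_{kk} iteratively:
  phi_{11} = rho(1)
  phi_{kk} = [rho(k) - sum_{j=1..k-1} phi_{k-1,j} rho(k-j)]
            / [1 - sum_{j=1..k-1} phi_{k-1,j} rho(j)],
  phi_{k,j} = phi_{k-1,j} - phi_{kk} phi_{k-1,k-j},  j = 1..k-1.
Step k = 1:
  phi_11 = rho(1) = -0.3694.
Step k = 2:
  phi_22 = [rho(2) - phi_11 rho(1)] / [1 - phi_11 rho(1)] = [0.0579 - (-0.3694)(-0.3694)] / [1 - (-0.3694)(-0.3694)]
         = -0.07855636 / 0.86354364 = -0.091.
Therefore phi_{22} = -0.0910.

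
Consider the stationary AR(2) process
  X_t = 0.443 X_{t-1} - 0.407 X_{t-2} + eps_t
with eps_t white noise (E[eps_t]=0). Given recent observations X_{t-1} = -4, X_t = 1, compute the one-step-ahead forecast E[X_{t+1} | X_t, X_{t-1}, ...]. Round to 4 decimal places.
E[X_{t+1} \mid \mathcal F_t] = 2.0710

For an AR(p) model X_t = c + sum_i phi_i X_{t-i} + eps_t, the
one-step-ahead conditional mean is
  E[X_{t+1} | X_t, ...] = c + sum_i phi_i X_{t+1-i}.
Substitute known values:
  E[X_{t+1} | ...] = (0.443) * (1) + (-0.407) * (-4)
                   = 2.0710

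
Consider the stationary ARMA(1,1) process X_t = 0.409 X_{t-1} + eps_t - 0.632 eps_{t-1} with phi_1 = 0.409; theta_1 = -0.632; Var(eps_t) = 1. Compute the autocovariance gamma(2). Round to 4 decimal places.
\gamma(2) = -0.0812

Multiply the model equation by X_{t-k} and take expectations. With theta_0 = psi_0 = 1 and psi_j the MA(infinity) weights, this gives
  gamma(k) - sum_i phi_i gamma(k-i) = c_k,
  c_k = sigma^2 * sum_{j=k..q} theta_j psi_{j-k}   (c_k = 0 for k > q),
using gamma(-m) = gamma(m).
psi-weights needed (psi_j = theta_j + sum_i phi_i psi_{j-i}):
  psi_1 = theta_1 + phi_1 = -0.632 + (0.409) = -0.223
Right-hand sides:
  c_0 = sigma^2 (1 + theta_1 psi_1) = 1 * (1 + (-0.632)(-0.223)) = 1 * 1.140936 = 1.140936
  c_1 = sigma^2 theta_1 = 1 * (-0.632) = -0.632
  c_2 = 0
Equations for k = 0 and k = 1 (AR order 1):
  gamma(0) = phi_1 gamma(1) + c_0
  gamma(1) = phi_1 gamma(0) + c_1
Substituting the second into the first: gamma(0) (1 - phi_1^2) = c_0 + phi_1 c_1, so
  gamma(0) = (c_0 + phi_1 c_1) / (1 - phi_1^2) = (1.140936 + (0.409)(-0.632)) / (1 - (0.409)^2) = 0.882448 / 0.832719 = 1.059719.
  gamma(1) = phi_1 gamma(0) + c_1 = (0.409)(1.059719) + (-0.632) = -0.198575.
For k = 2 (> q): gamma(2) = phi_1 gamma(1) = (0.409)(-0.198575) = -0.081217.
Therefore gamma(2) = -0.0812 (to 4 decimal places).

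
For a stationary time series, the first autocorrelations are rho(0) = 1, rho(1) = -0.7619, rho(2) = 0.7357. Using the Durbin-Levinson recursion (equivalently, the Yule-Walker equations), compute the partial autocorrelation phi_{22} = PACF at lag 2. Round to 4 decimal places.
\phi_{22} = 0.3700

The PACF at lag k is phi_{kk}, the last component of the solution
to the Yule-Walker system G_k phi = r_k where
  (G_k)_{ij} = rho(|i - j|), (r_k)_i = rho(i), i,j = 1..k.
Equivalently, Durbin-Levinson gives phi_{kk} iteratively:
  phi_{11} = rho(1)
  phi_{kk} = [rho(k) - sum_{j=1..k-1} phi_{k-1,j} rho(k-j)]
            / [1 - sum_{j=1..k-1} phi_{k-1,j} rho(j)],
  phi_{k,j} = phi_{k-1,j} - phi_{kk} phi_{k-1,k-j},  j = 1..k-1.
Step k = 1:
  phi_11 = rho(1) = -0.7619.
Step k = 2:
  phi_22 = [rho(2) - phi_11 rho(1)] / [1 - phi_11 rho(1)] = [0.7357 - (-0.7619)(-0.7619)] / [1 - (-0.7619)(-0.7619)]
         = 0.15520839 / 0.41950839 = 0.37.
Therefore phi_{22} = 0.3700.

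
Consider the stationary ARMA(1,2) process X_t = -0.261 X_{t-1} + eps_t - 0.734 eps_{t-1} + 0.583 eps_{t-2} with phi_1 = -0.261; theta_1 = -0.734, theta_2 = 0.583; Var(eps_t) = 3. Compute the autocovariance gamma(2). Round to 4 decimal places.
\gamma(2) = 3.3404

Multiply the model equation by X_{t-k} and take expectations. With theta_0 = psi_0 = 1 and psi_j the MA(infinity) weights, this gives
  gamma(k) - sum_i phi_i gamma(k-i) = c_k,
  c_k = sigma^2 * sum_{j=k..q} theta_j psi_{j-k}   (c_k = 0 for k > q),
using gamma(-m) = gamma(m).
psi-weights needed (psi_j = theta_j + sum_i phi_i psi_{j-i}):
  psi_1 = theta_1 + phi_1 = -0.734 + (-0.261) = -0.995
  psi_2 = theta_2 + phi_1 psi_1 = 0.583 + (-0.261)(-0.995) = 0.842695
Right-hand sides:
  c_0 = sigma^2 (1 + theta_1 psi_1 + theta_2 psi_2) = 3 * (1 + (-0.734)(-0.995) + (0.583)(0.842695)) = 3 * 2.221621 = 6.664864
  c_1 = sigma^2 (theta_1 + theta_2 psi_1) = 3 * (-0.734 + (0.583)(-0.995)) = -3.942255
  c_2 = sigma^2 theta_2 = 3 * (0.583) = 1.749
Equations for k = 0 and k = 1 (AR order 1):
  gamma(0) = phi_1 gamma(1) + c_0
  gamma(1) = phi_1 gamma(0) + c_1
Substituting the second into the first: gamma(0) (1 - phi_1^2) = c_0 + phi_1 c_1, so
  gamma(0) = (c_0 + phi_1 c_1) / (1 - phi_1^2) = (6.664864 + (-0.261)(-3.942255)) / (1 - (-0.261)^2) = 7.693792 / 0.931879 = 8.256214.
  gamma(1) = phi_1 gamma(0) + c_1 = (-0.261)(8.256214) + (-3.942255) = -6.097127.
For k = 2: gamma(2) = phi_1 gamma(1) + c_2
  = (-0.261)(-6.097127) + (1.749) = 3.34035.
Therefore gamma(2) = 3.3404 (to 4 decimal places).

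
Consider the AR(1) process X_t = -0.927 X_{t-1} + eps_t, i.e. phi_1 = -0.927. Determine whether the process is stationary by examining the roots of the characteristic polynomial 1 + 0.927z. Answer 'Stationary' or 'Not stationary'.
\text{Stationary}

The AR(p) characteristic polynomial is P(z) = 1 + 0.927z.
Stationarity requires all roots to lie outside the unit circle, i.e. |z| > 1 for every root.
This is linear in z: 1 + (0.927) z = 0  =>  z = -1/(0.927) = -1.078749,  |z| = 1.078749.
Moduli of all roots: 1.0787.
All moduli strictly greater than 1? Yes.
Verdict: Stationary.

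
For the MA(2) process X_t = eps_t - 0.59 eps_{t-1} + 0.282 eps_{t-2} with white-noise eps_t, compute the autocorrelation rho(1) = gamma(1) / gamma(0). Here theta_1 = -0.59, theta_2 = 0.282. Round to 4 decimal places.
\rho(1) = -0.5298

For an MA(q) process with theta_0 = 1, the autocovariance is
  gamma(k) = sigma^2 * sum_{i=0..q-k} theta_i * theta_{i+k},
and rho(k) = gamma(k) / gamma(0). Sigma^2 cancels.
  numerator   = (1)*(-0.59) + (-0.59)*(0.282) = -0.75638.
  denominator = (1)^2 + (-0.59)^2 + (0.282)^2 = 1.427624.
  rho(1) = -0.75638 / 1.427624 = -0.5298.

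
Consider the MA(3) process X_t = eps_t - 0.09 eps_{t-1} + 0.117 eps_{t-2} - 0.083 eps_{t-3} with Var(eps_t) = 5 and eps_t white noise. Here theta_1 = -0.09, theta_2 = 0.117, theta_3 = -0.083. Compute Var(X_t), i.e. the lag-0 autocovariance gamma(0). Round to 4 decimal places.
\gamma(0) = 5.1434

For an MA(q) process X_t = eps_t + sum_i theta_i eps_{t-i} with
Var(eps_t) = sigma^2, the variance is
  gamma(0) = sigma^2 * (1 + sum_i theta_i^2).
  sum_i theta_i^2 = (-0.09)^2 + (0.117)^2 + (-0.083)^2 = 0.0081 + 0.013689 + 0.006889 = 0.028678.
  gamma(0) = 5 * (1 + 0.028678) = 5 * 1.028678 = 5.14339, which rounds to 5.1434.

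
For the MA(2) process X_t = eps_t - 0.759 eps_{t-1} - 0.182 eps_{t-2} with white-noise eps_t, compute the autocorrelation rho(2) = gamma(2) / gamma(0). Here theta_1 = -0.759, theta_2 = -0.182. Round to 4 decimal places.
\rho(2) = -0.1131

For an MA(q) process with theta_0 = 1, the autocovariance is
  gamma(k) = sigma^2 * sum_{i=0..q-k} theta_i * theta_{i+k},
and rho(k) = gamma(k) / gamma(0). Sigma^2 cancels.
  numerator   = (1)*(-0.182) = -0.182.
  denominator = (1)^2 + (-0.759)^2 + (-0.182)^2 = 1.609205.
  rho(2) = -0.182 / 1.609205 = -0.1131.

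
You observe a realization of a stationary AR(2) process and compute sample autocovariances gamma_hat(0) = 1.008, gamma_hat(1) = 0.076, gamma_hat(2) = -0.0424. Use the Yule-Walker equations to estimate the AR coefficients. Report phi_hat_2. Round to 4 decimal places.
\hat\phi_{2} = -0.0480

The Yule-Walker equations for an AR(p) process read, in matrix form,
  Gamma_p phi = r_p,   with   (Gamma_p)_{ij} = gamma(|i - j|),
                       (r_p)_i = gamma(i),   i,j = 1..p.
Substitute the sample gammas (Toeplitz matrix and right-hand side of size 2):
  Gamma_p = [[1.008, 0.076], [0.076, 1.008]]
  r_p     = [0.076, -0.0424]
Written out:
  1.008 phi_1 + 0.076 phi_2 = 0.076
  0.076 phi_1 + 1.008 phi_2 = -0.0424
Solve by Cramer's rule:
  det = gamma(0)^2 - gamma(1)^2 = (1.008)^2 - (0.076)^2 = 1.016064 - 0.005776 = 1.010288
  phi_hat_1 = [gamma(1) gamma(0) - gamma(1) gamma(2)] / det = [(0.076)(1.008) - (0.076)(-0.0424)] / 1.010288 = 0.0798304 / 1.010288 = 0.079
  phi_hat_2 = [gamma(0) gamma(2) - gamma(1)^2] / det = [(1.008)(-0.0424) - (0.076)^2] / 1.010288 = -0.0485152 / 1.010288 = -0.048
So phi_hat = [0.0790, -0.0480].
Therefore phi_hat_2 = -0.0480.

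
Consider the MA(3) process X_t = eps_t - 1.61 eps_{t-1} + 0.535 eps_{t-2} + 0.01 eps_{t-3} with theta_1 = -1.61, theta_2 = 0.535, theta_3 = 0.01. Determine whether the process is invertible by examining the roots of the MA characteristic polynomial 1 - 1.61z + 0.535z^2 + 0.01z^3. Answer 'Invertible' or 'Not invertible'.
\text{Not invertible}

The MA(q) characteristic polynomial is P(z) = 1 - 1.61z + 0.535z^2 + 0.01z^3.
Invertibility requires all roots to lie outside the unit circle, i.e. |z| > 1 for every root.
Degree 3: look for a simple real root z0 first, then factor out (1 - z/z0) and solve the remaining quadratic.
Testing z0 = 2: P(2) = 1 + (-1.61)(2) + (0.535)(2)^2 + (0.01)(2)^3
  = 1 + (-3.22) + (2.14) + (0.08) = 0.  So z_0 = 2 is a root, |z_0| = 2.
Divide out the factor (1 - 0.5 z) = (1 - z/z0) (since 1/z0 = 0.5):
  P(z) = (1 - 0.5 z)(1 + (-1.11) z + (-0.02) z^2)
  [check: z-coef -1.11 - (0.5) = -1.61; z^2-coef -0.02 - (0.5)(-1.11) = 0.535; z^3-coef -(0.5)(-0.02) = 0.01.]
Remaining roots from the quadratic factor 1 + (-1.11) z + (-0.02) z^2:
  Set 1 + (-1.11) z + (-0.02) z^2 = 0, i.e. a z^2 + b z + c = 0 with a = -0.02, b = -1.11, c = 1.
  Discriminant D = b^2 - 4ac = (-1.11)^2 - 4*(-0.02)*1 = 1.2321 - (-0.08) = 1.3121.
  D >= 0, so the roots are real: z = (-b +/- sqrt(D)) / (2a) = (1.11 +/- 1.145469) / (-0.04).
    z_1 = (1.11 + 1.145469) / (-0.04) = -56.3867,   |z_1| = 56.3867.
    z_2 = (1.11 - 1.145469) / (-0.04) = 0.8867,   |z_2| = 0.8867.
Moduli of all roots: 2.0000, 56.3867, 0.8867.
All moduli strictly greater than 1? No.
Verdict: Not invertible.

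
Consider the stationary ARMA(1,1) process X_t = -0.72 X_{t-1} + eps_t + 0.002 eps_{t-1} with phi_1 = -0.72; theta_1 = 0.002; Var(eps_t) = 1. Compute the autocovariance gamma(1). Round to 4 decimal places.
\gamma(1) = -1.4887

Multiply the model equation by X_{t-k} and take expectations. With theta_0 = psi_0 = 1 and psi_j the MA(infinity) weights, this gives
  gamma(k) - sum_i phi_i gamma(k-i) = c_k,
  c_k = sigma^2 * sum_{j=k..q} theta_j psi_{j-k}   (c_k = 0 for k > q),
using gamma(-m) = gamma(m).
psi-weights needed (psi_j = theta_j + sum_i phi_i psi_{j-i}):
  psi_1 = theta_1 + phi_1 = 0.002 + (-0.72) = -0.718
Right-hand sides:
  c_0 = sigma^2 (1 + theta_1 psi_1) = 1 * (1 + (0.002)(-0.718)) = 1 * 0.998564 = 0.998564
  c_1 = sigma^2 theta_1 = 1 * (0.002) = 0.002
  c_2 = 0
Equations for k = 0 and k = 1 (AR order 1):
  gamma(0) = phi_1 gamma(1) + c_0
  gamma(1) = phi_1 gamma(0) + c_1
Substituting the second into the first: gamma(0) (1 - phi_1^2) = c_0 + phi_1 c_1, so
  gamma(0) = (c_0 + phi_1 c_1) / (1 - phi_1^2) = (0.998564 + (-0.72)(0.002)) / (1 - (-0.72)^2) = 0.997124 / 0.4816 = 2.07044.
  gamma(1) = phi_1 gamma(0) + c_1 = (-0.72)(2.07044) + (0.002) = -1.488717.
Therefore gamma(1) = -1.4887 (to 4 decimal places).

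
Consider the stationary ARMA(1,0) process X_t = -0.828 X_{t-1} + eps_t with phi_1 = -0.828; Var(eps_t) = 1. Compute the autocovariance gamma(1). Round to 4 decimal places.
\gamma(1) = -2.6335

Multiply the model equation by X_{t-k} and take expectations. With theta_0 = psi_0 = 1 and psi_j the MA(infinity) weights, this gives
  gamma(k) - sum_i phi_i gamma(k-i) = c_k,
  c_k = sigma^2 * sum_{j=k..q} theta_j psi_{j-k}   (c_k = 0 for k > q),
using gamma(-m) = gamma(m).
Pure AR (q = 0): c_0 = sigma^2 = 1, c_k = 0 for k >= 1.
Equations for k = 0 and k = 1 (AR order 1):
  gamma(0) = phi_1 gamma(1) + c_0
  gamma(1) = phi_1 gamma(0) + c_1
Substituting the second into the first: gamma(0) (1 - phi_1^2) = c_0 + phi_1 c_1, so
  gamma(0) = c_0 / (1 - phi_1^2) = 1 / (1 - (-0.828)^2) = 1 / 0.314416 = 3.1805.
  gamma(1) = phi_1 gamma(0) = (-0.828)(3.1805) = -2.633454.
Therefore gamma(1) = -2.6335 (to 4 decimal places).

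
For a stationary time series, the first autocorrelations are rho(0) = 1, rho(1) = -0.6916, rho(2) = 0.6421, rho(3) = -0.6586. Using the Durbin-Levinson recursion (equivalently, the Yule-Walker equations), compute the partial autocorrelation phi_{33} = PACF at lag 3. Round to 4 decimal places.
\phi_{33} = -0.2909

The PACF at lag k is phi_{kk}, the last component of the solution
to the Yule-Walker system G_k phi = r_k where
  (G_k)_{ij} = rho(|i - j|), (r_k)_i = rho(i), i,j = 1..k.
Equivalently, Durbin-Levinson gives phi_{kk} iteratively:
  phi_{11} = rho(1)
  phi_{kk} = [rho(k) - sum_{j=1..k-1} phi_{k-1,j} rho(k-j)]
            / [1 - sum_{j=1..k-1} phi_{k-1,j} rho(j)],
  phi_{k,j} = phi_{k-1,j} - phi_{kk} phi_{k-1,k-j},  j = 1..k-1.
Step k = 1:
  phi_11 = rho(1) = -0.6916.
Step k = 2:
  phi_22 = [rho(2) - phi_11 rho(1)] / [1 - phi_11 rho(1)] = [0.6421 - (-0.6916)(-0.6916)] / [1 - (-0.6916)(-0.6916)]
         = 0.16378944 / 0.52168944 = 0.31396.
  Update: phi_21 = phi_11 - phi_22 phi_11 = -0.6916 - (0.31396)(-0.6916) = -0.474465.
Step k = 3:
  phi_33 = [rho(3) - phi_21 rho(2) - phi_22 rho(1)] / [1 - phi_21 rho(1) - phi_22 rho(2)]
    numerator   = -0.6586 - (-0.474465)(0.6421) - (0.31396)(-0.6916) = -0.1368112
    denominator = 1 - (-0.474465)(-0.6916) - (0.31396)(0.6421) = 0.47026616
  phi_33 = -0.1368112 / 0.47026616 = -0.2909.
Therefore phi_{33} = -0.2909.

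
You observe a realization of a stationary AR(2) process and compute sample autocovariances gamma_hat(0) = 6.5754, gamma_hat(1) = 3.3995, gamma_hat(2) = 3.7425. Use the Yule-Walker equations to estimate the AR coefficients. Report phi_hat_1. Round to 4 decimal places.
\hat\phi_{1} = 0.3040

The Yule-Walker equations for an AR(p) process read, in matrix form,
  Gamma_p phi = r_p,   with   (Gamma_p)_{ij} = gamma(|i - j|),
                       (r_p)_i = gamma(i),   i,j = 1..p.
Substitute the sample gammas (Toeplitz matrix and right-hand side of size 2):
  Gamma_p = [[6.5754, 3.3995], [3.3995, 6.5754]]
  r_p     = [3.3995, 3.7425]
Written out:
  6.5754 phi_1 + 3.3995 phi_2 = 3.3995
  3.3995 phi_1 + 6.5754 phi_2 = 3.7425
Solve by Cramer's rule:
  det = gamma(0)^2 - gamma(1)^2 = (6.5754)^2 - (3.3995)^2 = 43.23588516 - 11.55660025 = 31.67928491
  phi_hat_1 = [gamma(1) gamma(0) - gamma(1) gamma(2)] / det = [(3.3995)(6.5754) - (3.3995)(3.7425)] / 31.67928491 = 9.63044355 / 31.67928491 = 0.304
  phi_hat_2 = [gamma(0) gamma(2) - gamma(1)^2] / det = [(6.5754)(3.7425) - (3.3995)^2] / 31.67928491 = 13.05183425 / 31.67928491 = 0.412
So phi_hat = [0.3040, 0.4120].
Therefore phi_hat_1 = 0.3040.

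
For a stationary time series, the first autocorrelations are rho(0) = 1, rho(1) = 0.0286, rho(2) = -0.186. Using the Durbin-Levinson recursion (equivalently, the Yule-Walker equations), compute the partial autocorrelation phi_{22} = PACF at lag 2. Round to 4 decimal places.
\phi_{22} = -0.1870

The PACF at lag k is phi_{kk}, the last component of the solution
to the Yule-Walker system G_k phi = r_k where
  (G_k)_{ij} = rho(|i - j|), (r_k)_i = rho(i), i,j = 1..k.
Equivalently, Durbin-Levinson gives phi_{kk} iteratively:
  phi_{11} = rho(1)
  phi_{kk} = [rho(k) - sum_{j=1..k-1} phi_{k-1,j} rho(k-j)]
            / [1 - sum_{j=1..k-1} phi_{k-1,j} rho(j)],
  phi_{k,j} = phi_{k-1,j} - phi_{kk} phi_{k-1,k-j},  j = 1..k-1.
Step k = 1:
  phi_11 = rho(1) = 0.0286.
Step k = 2:
  phi_22 = [rho(2) - phi_11 rho(1)] / [1 - phi_11 rho(1)] = [-0.186 - (0.0286)(0.0286)] / [1 - (0.0286)(0.0286)]
         = -0.18681796 / 0.99918204 = -0.187.
Therefore phi_{22} = -0.1870.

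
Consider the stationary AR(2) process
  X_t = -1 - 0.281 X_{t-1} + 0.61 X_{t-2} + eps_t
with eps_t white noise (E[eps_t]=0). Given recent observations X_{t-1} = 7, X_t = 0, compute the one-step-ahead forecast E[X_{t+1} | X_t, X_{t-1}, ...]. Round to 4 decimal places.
E[X_{t+1} \mid \mathcal F_t] = 3.2700

For an AR(p) model X_t = c + sum_i phi_i X_{t-i} + eps_t, the
one-step-ahead conditional mean is
  E[X_{t+1} | X_t, ...] = c + sum_i phi_i X_{t+1-i}.
Substitute known values:
  E[X_{t+1} | ...] = -1 + (-0.281) * (0) + (0.61) * (7)
                   = 3.2700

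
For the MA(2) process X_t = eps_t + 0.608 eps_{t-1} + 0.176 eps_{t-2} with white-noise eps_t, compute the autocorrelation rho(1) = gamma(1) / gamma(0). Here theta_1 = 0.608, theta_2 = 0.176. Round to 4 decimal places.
\rho(1) = 0.5105

For an MA(q) process with theta_0 = 1, the autocovariance is
  gamma(k) = sigma^2 * sum_{i=0..q-k} theta_i * theta_{i+k},
and rho(k) = gamma(k) / gamma(0). Sigma^2 cancels.
  numerator   = (1)*(0.608) + (0.608)*(0.176) = 0.715008.
  denominator = (1)^2 + (0.608)^2 + (0.176)^2 = 1.40064.
  rho(1) = 0.715008 / 1.40064 = 0.5105.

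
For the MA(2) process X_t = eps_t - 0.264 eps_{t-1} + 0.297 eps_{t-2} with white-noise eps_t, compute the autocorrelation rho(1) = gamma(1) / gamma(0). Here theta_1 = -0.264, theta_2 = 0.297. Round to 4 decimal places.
\rho(1) = -0.2957

For an MA(q) process with theta_0 = 1, the autocovariance is
  gamma(k) = sigma^2 * sum_{i=0..q-k} theta_i * theta_{i+k},
and rho(k) = gamma(k) / gamma(0). Sigma^2 cancels.
  numerator   = (1)*(-0.264) + (-0.264)*(0.297) = -0.342408.
  denominator = (1)^2 + (-0.264)^2 + (0.297)^2 = 1.157905.
  rho(1) = -0.342408 / 1.157905 = -0.2957.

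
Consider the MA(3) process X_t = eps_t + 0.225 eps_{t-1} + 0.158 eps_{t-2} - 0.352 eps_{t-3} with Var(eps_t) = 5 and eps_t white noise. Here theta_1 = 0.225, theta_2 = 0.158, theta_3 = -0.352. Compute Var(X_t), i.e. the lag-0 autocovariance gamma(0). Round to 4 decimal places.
\gamma(0) = 5.9975

For an MA(q) process X_t = eps_t + sum_i theta_i eps_{t-i} with
Var(eps_t) = sigma^2, the variance is
  gamma(0) = sigma^2 * (1 + sum_i theta_i^2).
  sum_i theta_i^2 = (0.225)^2 + (0.158)^2 + (-0.352)^2 = 0.050625 + 0.024964 + 0.123904 = 0.199493.
  gamma(0) = 5 * (1 + 0.199493) = 5 * 1.199493 = 5.997465, which rounds to 5.9975.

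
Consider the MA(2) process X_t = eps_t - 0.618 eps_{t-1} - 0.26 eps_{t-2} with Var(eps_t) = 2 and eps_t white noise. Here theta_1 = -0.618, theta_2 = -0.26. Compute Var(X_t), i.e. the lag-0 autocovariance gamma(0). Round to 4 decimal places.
\gamma(0) = 2.8990

For an MA(q) process X_t = eps_t + sum_i theta_i eps_{t-i} with
Var(eps_t) = sigma^2, the variance is
  gamma(0) = sigma^2 * (1 + sum_i theta_i^2).
  sum_i theta_i^2 = (-0.618)^2 + (-0.26)^2 = 0.381924 + 0.0676 = 0.449524.
  gamma(0) = 2 * (1 + 0.449524) = 2 * 1.449524 = 2.899048, which rounds to 2.8990.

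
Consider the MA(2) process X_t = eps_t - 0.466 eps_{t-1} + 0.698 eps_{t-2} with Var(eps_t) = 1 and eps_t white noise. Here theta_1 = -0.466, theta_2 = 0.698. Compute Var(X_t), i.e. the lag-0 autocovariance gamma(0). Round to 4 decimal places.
\gamma(0) = 1.7044

For an MA(q) process X_t = eps_t + sum_i theta_i eps_{t-i} with
Var(eps_t) = sigma^2, the variance is
  gamma(0) = sigma^2 * (1 + sum_i theta_i^2).
  sum_i theta_i^2 = (-0.466)^2 + (0.698)^2 = 0.217156 + 0.487204 = 0.70436.
  gamma(0) = 1 * (1 + 0.70436) = 1 * 1.70436 = 1.70436, which rounds to 1.7044.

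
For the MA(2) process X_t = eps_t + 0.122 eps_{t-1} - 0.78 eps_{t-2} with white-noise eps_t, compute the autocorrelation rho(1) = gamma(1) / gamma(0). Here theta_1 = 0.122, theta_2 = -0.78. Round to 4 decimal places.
\rho(1) = 0.0165

For an MA(q) process with theta_0 = 1, the autocovariance is
  gamma(k) = sigma^2 * sum_{i=0..q-k} theta_i * theta_{i+k},
and rho(k) = gamma(k) / gamma(0). Sigma^2 cancels.
  numerator   = (1)*(0.122) + (0.122)*(-0.78) = 0.02684.
  denominator = (1)^2 + (0.122)^2 + (-0.78)^2 = 1.623284.
  rho(1) = 0.02684 / 1.623284 = 0.0165.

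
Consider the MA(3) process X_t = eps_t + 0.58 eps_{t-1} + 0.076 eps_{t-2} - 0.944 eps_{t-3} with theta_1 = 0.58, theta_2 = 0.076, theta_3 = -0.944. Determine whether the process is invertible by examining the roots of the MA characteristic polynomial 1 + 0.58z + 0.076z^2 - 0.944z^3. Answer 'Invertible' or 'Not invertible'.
\text{Not invertible}

The MA(q) characteristic polynomial is P(z) = 1 + 0.58z + 0.076z^2 - 0.944z^3.
Invertibility requires all roots to lie outside the unit circle, i.e. |z| > 1 for every root.
Degree 3: look for a simple real root z0 first, then factor out (1 - z/z0) and solve the remaining quadratic.
Testing z0 = 1.25: P(1.25) = 1 + (0.58)(1.25) + (0.076)(1.25)^2 + (-0.944)(1.25)^3
  = 1 + (0.725) + (0.11875) + (-1.84375) = 0.  So z_0 = 1.25 is a root, |z_0| = 1.25.
Divide out the factor (1 - 0.8 z) = (1 - z/z0) (since 1/z0 = 0.8):
  P(z) = (1 - 0.8 z)(1 + (1.38) z + (1.18) z^2)
  [check: z-coef 1.38 - (0.8) = 0.58; z^2-coef 1.18 - (0.8)(1.38) = 0.076; z^3-coef -(0.8)(1.18) = -0.944.]
Remaining roots from the quadratic factor 1 + (1.38) z + (1.18) z^2:
  Set 1 + (1.38) z + (1.18) z^2 = 0, i.e. a z^2 + b z + c = 0 with a = 1.18, b = 1.38, c = 1.
  Discriminant D = b^2 - 4ac = (1.38)^2 - 4*(1.18)*1 = 1.9044 - (4.72) = -2.8156.
  D < 0, so the roots are the complex-conjugate pair z = (-b +/- i sqrt(-D)) / (2a) = -0.5847 +/- 0.711i.
  For a conjugate pair |z|^2 = z * conj(z) = (product of roots) = c/a = 1/(1.18) = 0.847458, so |z| = sqrt(0.847458) = 0.9206 for both roots.
Moduli of all roots: 1.2500, 0.9206, 0.9206.
All moduli strictly greater than 1? No.
Verdict: Not invertible.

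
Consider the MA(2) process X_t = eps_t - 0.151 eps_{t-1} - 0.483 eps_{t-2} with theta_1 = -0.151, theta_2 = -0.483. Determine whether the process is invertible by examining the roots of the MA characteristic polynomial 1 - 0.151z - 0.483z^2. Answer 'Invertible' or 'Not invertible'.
\text{Invertible}

The MA(q) characteristic polynomial is P(z) = 1 - 0.151z - 0.483z^2.
Invertibility requires all roots to lie outside the unit circle, i.e. |z| > 1 for every root.
Set 1 + (-0.151) z + (-0.483) z^2 = 0, i.e. a z^2 + b z + c = 0 with a = -0.483, b = -0.151, c = 1.
Discriminant D = b^2 - 4ac = (-0.151)^2 - 4*(-0.483)*1 = 0.022801 - (-1.932) = 1.954801.
D >= 0, so the roots are real: z = (-b +/- sqrt(D)) / (2a) = (0.151 +/- 1.398142) / (-0.966).
  z_1 = (0.151 + 1.398142) / (-0.966) = -1.6037,   |z_1| = 1.6037.
  z_2 = (0.151 - 1.398142) / (-0.966) = 1.291,   |z_2| = 1.291.
Moduli of all roots: 1.6037, 1.2910.
All moduli strictly greater than 1? Yes.
Verdict: Invertible.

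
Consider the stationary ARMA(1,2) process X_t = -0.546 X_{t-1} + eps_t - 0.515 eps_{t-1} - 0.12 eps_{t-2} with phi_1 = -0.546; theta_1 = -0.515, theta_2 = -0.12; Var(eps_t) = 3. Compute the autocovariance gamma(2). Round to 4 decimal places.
\gamma(2) = 2.4450

Multiply the model equation by X_{t-k} and take expectations. With theta_0 = psi_0 = 1 and psi_j the MA(infinity) weights, this gives
  gamma(k) - sum_i phi_i gamma(k-i) = c_k,
  c_k = sigma^2 * sum_{j=k..q} theta_j psi_{j-k}   (c_k = 0 for k > q),
using gamma(-m) = gamma(m).
psi-weights needed (psi_j = theta_j + sum_i phi_i psi_{j-i}):
  psi_1 = theta_1 + phi_1 = -0.515 + (-0.546) = -1.061
  psi_2 = theta_2 + phi_1 psi_1 = -0.12 + (-0.546)(-1.061) = 0.459306
Right-hand sides:
  c_0 = sigma^2 (1 + theta_1 psi_1 + theta_2 psi_2) = 3 * (1 + (-0.515)(-1.061) + (-0.12)(0.459306)) = 3 * 1.491298 = 4.473895
  c_1 = sigma^2 (theta_1 + theta_2 psi_1) = 3 * (-0.515 + (-0.12)(-1.061)) = -1.16304
  c_2 = sigma^2 theta_2 = 3 * (-0.12) = -0.36
Equations for k = 0 and k = 1 (AR order 1):
  gamma(0) = phi_1 gamma(1) + c_0
  gamma(1) = phi_1 gamma(0) + c_1
Substituting the second into the first: gamma(0) (1 - phi_1^2) = c_0 + phi_1 c_1, so
  gamma(0) = (c_0 + phi_1 c_1) / (1 - phi_1^2) = (4.473895 + (-0.546)(-1.16304)) / (1 - (-0.546)^2) = 5.108915 / 0.701884 = 7.278859.
  gamma(1) = phi_1 gamma(0) + c_1 = (-0.546)(7.278859) + (-1.16304) = -5.137297.
For k = 2: gamma(2) = phi_1 gamma(1) + c_2
  = (-0.546)(-5.137297) + (-0.36) = 2.444964.
Therefore gamma(2) = 2.4450 (to 4 decimal places).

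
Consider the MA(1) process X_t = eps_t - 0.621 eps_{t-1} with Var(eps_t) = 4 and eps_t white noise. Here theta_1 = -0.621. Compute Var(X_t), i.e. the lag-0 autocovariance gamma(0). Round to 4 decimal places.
\gamma(0) = 5.5426

For an MA(q) process X_t = eps_t + sum_i theta_i eps_{t-i} with
Var(eps_t) = sigma^2, the variance is
  gamma(0) = sigma^2 * (1 + sum_i theta_i^2).
  sum_i theta_i^2 = (-0.621)^2 = 0.385641.
  gamma(0) = 4 * (1 + 0.385641) = 4 * 1.385641 = 5.542564, which rounds to 5.5426.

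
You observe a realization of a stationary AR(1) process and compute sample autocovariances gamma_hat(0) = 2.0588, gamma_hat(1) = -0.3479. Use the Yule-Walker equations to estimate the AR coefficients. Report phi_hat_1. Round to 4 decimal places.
\hat\phi_{1} = -0.1690

The Yule-Walker equations for an AR(p) process read, in matrix form,
  Gamma_p phi = r_p,   with   (Gamma_p)_{ij} = gamma(|i - j|),
                       (r_p)_i = gamma(i),   i,j = 1..p.
Substitute the sample gammas (Toeplitz matrix and right-hand side of size 1):
  Gamma_p = [[2.0588]]
  r_p     = [-0.3479]
With p = 1 this is the single equation gamma(0) phi_1 = gamma(1):
  phi_hat_1 = gamma(1) / gamma(0) = -0.3479 / 2.0588 = -0.1690.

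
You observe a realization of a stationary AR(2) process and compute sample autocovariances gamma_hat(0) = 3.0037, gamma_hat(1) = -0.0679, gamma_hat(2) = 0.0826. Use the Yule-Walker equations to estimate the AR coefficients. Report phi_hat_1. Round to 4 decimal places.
\hat\phi_{1} = -0.0220

The Yule-Walker equations for an AR(p) process read, in matrix form,
  Gamma_p phi = r_p,   with   (Gamma_p)_{ij} = gamma(|i - j|),
                       (r_p)_i = gamma(i),   i,j = 1..p.
Substitute the sample gammas (Toeplitz matrix and right-hand side of size 2):
  Gamma_p = [[3.0037, -0.0679], [-0.0679, 3.0037]]
  r_p     = [-0.0679, 0.0826]
Written out:
  3.0037 phi_1 - 0.0679 phi_2 = -0.0679
  -0.0679 phi_1 + 3.0037 phi_2 = 0.0826
Solve by Cramer's rule:
  det = gamma(0)^2 - gamma(1)^2 = (3.0037)^2 - (-0.0679)^2 = 9.02221369 - 0.00461041 = 9.01760328
  phi_hat_1 = [gamma(1) gamma(0) - gamma(1) gamma(2)] / det = [(-0.0679)(3.0037) - (-0.0679)(0.0826)] / 9.01760328 = -0.19834269 / 9.01760328 = -0.022
  phi_hat_2 = [gamma(0) gamma(2) - gamma(1)^2] / det = [(3.0037)(0.0826) - (-0.0679)^2] / 9.01760328 = 0.24349521 / 9.01760328 = 0.027
So phi_hat = [-0.0220, 0.0270].
Therefore phi_hat_1 = -0.0220.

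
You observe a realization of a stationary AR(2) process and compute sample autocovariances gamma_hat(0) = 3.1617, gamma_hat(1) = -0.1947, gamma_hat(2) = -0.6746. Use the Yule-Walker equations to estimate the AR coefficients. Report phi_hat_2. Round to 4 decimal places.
\hat\phi_{2} = -0.2180

The Yule-Walker equations for an AR(p) process read, in matrix form,
  Gamma_p phi = r_p,   with   (Gamma_p)_{ij} = gamma(|i - j|),
                       (r_p)_i = gamma(i),   i,j = 1..p.
Substitute the sample gammas (Toeplitz matrix and right-hand side of size 2):
  Gamma_p = [[3.1617, -0.1947], [-0.1947, 3.1617]]
  r_p     = [-0.1947, -0.6746]
Written out:
  3.1617 phi_1 - 0.1947 phi_2 = -0.1947
  -0.1947 phi_1 + 3.1617 phi_2 = -0.6746
Solve by Cramer's rule:
  det = gamma(0)^2 - gamma(1)^2 = (3.1617)^2 - (-0.1947)^2 = 9.99634689 - 0.03790809 = 9.9584388
  phi_hat_1 = [gamma(1) gamma(0) - gamma(1) gamma(2)] / det = [(-0.1947)(3.1617) - (-0.1947)(-0.6746)] / 9.9584388 = -0.74692761 / 9.9584388 = -0.075
  phi_hat_2 = [gamma(0) gamma(2) - gamma(1)^2] / det = [(3.1617)(-0.6746) - (-0.1947)^2] / 9.9584388 = -2.17079091 / 9.9584388 = -0.218
So phi_hat = [-0.0750, -0.2180].
Therefore phi_hat_2 = -0.2180.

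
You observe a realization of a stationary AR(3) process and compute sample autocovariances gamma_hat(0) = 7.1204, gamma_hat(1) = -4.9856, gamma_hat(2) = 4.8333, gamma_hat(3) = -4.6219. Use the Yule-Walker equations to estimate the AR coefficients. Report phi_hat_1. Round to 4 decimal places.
\hat\phi_{1} = -0.3650

The Yule-Walker equations for an AR(p) process read, in matrix form,
  Gamma_p phi = r_p,   with   (Gamma_p)_{ij} = gamma(|i - j|),
                       (r_p)_i = gamma(i),   i,j = 1..p.
Substitute the sample gammas (Toeplitz matrix and right-hand side of size 3):
  Gamma_p = [[7.1204, -4.9856, 4.8333], [-4.9856, 7.1204, -4.9856], [4.8333, -4.9856, 7.1204]]
  r_p     = [-4.9856, 4.8333, -4.6219]
Written out (R1..R3):
  (R1) 7.1204 phi_1 - 4.9856 phi_2 + 4.8333 phi_3 = -4.9856
  (R2) -4.9856 phi_1 + 7.1204 phi_2 - 4.9856 phi_3 = 4.8333
  (R3) 4.8333 phi_1 - 4.9856 phi_2 + 7.1204 phi_3 = -4.6219
Gaussian elimination:
  R2 <- R2 - (-4.9856/7.1204) R1 = R2 - (-0.700185) R1:  3.629556 phi_2 - 1.601394 phi_3 = 1.342456
  R3 <- R3 - (4.8333/7.1204) R1 = R3 - (0.678796) R1:  -1.601394 phi_2 + 3.839575 phi_3 = -1.237694
  R3 <- R3 - (-1.601394/3.629556) R2 = R3 - (-0.441209) R2:  3.133025 phi_3 = -0.64539
Back-substitution:
  phi_hat_3 = -0.64539 / 3.133025 = -0.205996
  phi_hat_2 = (1.342456 - (-1.601394)(-0.205996)) / 3.629556 = 0.278981
  phi_hat_1 = (-4.9856 - (-4.9856)(0.278981) - (4.8333)(-0.205996)) / 7.1204 = -0.365018
So phi_hat = [-0.3650, 0.2790, -0.2060].
Therefore phi_hat_1 = -0.3650.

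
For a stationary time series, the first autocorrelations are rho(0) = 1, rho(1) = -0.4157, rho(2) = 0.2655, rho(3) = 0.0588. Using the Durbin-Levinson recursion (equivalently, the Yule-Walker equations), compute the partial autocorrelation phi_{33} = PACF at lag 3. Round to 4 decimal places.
\phi_{33} = 0.2490

The PACF at lag k is phi_{kk}, the last component of the solution
to the Yule-Walker system G_k phi = r_k where
  (G_k)_{ij} = rho(|i - j|), (r_k)_i = rho(i), i,j = 1..k.
Equivalently, Durbin-Levinson gives phi_{kk} iteratively:
  phi_{11} = rho(1)
  phi_{kk} = [rho(k) - sum_{j=1..k-1} phi_{k-1,j} rho(k-j)]
            / [1 - sum_{j=1..k-1} phi_{k-1,j} rho(j)],
  phi_{k,j} = phi_{k-1,j} - phi_{kk} phi_{k-1,k-j},  j = 1..k-1.
Step k = 1:
  phi_11 = rho(1) = -0.4157.
Step k = 2:
  phi_22 = [rho(2) - phi_11 rho(1)] / [1 - phi_11 rho(1)] = [0.2655 - (-0.4157)(-0.4157)] / [1 - (-0.4157)(-0.4157)]
         = 0.09269351 / 0.82719351 = 0.112058.
  Update: phi_21 = phi_11 - phi_22 phi_11 = -0.4157 - (0.112058)(-0.4157) = -0.369118.
Step k = 3:
  phi_33 = [rho(3) - phi_21 rho(2) - phi_22 rho(1)] / [1 - phi_21 rho(1) - phi_22 rho(2)]
    numerator   = 0.0588 - (-0.369118)(0.2655) - (0.112058)(-0.4157) = 0.20338315
    denominator = 1 - (-0.369118)(-0.4157) - (0.112058)(0.2655) = 0.81680648
  phi_33 = 0.20338315 / 0.81680648 = 0.249.
Therefore phi_{33} = 0.2490.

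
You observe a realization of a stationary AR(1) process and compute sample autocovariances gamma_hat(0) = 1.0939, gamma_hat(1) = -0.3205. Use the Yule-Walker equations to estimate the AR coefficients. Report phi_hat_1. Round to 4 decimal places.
\hat\phi_{1} = -0.2930

The Yule-Walker equations for an AR(p) process read, in matrix form,
  Gamma_p phi = r_p,   with   (Gamma_p)_{ij} = gamma(|i - j|),
                       (r_p)_i = gamma(i),   i,j = 1..p.
Substitute the sample gammas (Toeplitz matrix and right-hand side of size 1):
  Gamma_p = [[1.0939]]
  r_p     = [-0.3205]
With p = 1 this is the single equation gamma(0) phi_1 = gamma(1):
  phi_hat_1 = gamma(1) / gamma(0) = -0.3205 / 1.0939 = -0.2930.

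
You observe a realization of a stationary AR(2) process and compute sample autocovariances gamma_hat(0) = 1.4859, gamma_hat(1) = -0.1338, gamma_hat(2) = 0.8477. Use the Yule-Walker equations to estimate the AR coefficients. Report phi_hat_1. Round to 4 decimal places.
\hat\phi_{1} = -0.0390

The Yule-Walker equations for an AR(p) process read, in matrix form,
  Gamma_p phi = r_p,   with   (Gamma_p)_{ij} = gamma(|i - j|),
                       (r_p)_i = gamma(i),   i,j = 1..p.
Substitute the sample gammas (Toeplitz matrix and right-hand side of size 2):
  Gamma_p = [[1.4859, -0.1338], [-0.1338, 1.4859]]
  r_p     = [-0.1338, 0.8477]
Written out:
  1.4859 phi_1 - 0.1338 phi_2 = -0.1338
  -0.1338 phi_1 + 1.4859 phi_2 = 0.8477
Solve by Cramer's rule:
  det = gamma(0)^2 - gamma(1)^2 = (1.4859)^2 - (-0.1338)^2 = 2.20789881 - 0.01790244 = 2.18999637
  phi_hat_1 = [gamma(1) gamma(0) - gamma(1) gamma(2)] / det = [(-0.1338)(1.4859) - (-0.1338)(0.8477)] / 2.18999637 = -0.08539116 / 2.18999637 = -0.039
  phi_hat_2 = [gamma(0) gamma(2) - gamma(1)^2] / det = [(1.4859)(0.8477) - (-0.1338)^2] / 2.18999637 = 1.24169499 / 2.18999637 = 0.567
So phi_hat = [-0.0390, 0.5670].
Therefore phi_hat_1 = -0.0390.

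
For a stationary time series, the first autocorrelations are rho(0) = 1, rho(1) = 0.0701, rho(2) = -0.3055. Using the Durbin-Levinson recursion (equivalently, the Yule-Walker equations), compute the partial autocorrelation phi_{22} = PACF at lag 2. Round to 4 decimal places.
\phi_{22} = -0.3119

The PACF at lag k is phi_{kk}, the last component of the solution
to the Yule-Walker system G_k phi = r_k where
  (G_k)_{ij} = rho(|i - j|), (r_k)_i = rho(i), i,j = 1..k.
Equivalently, Durbin-Levinson gives phi_{kk} iteratively:
  phi_{11} = rho(1)
  phi_{kk} = [rho(k) - sum_{j=1..k-1} phi_{k-1,j} rho(k-j)]
            / [1 - sum_{j=1..k-1} phi_{k-1,j} rho(j)],
  phi_{k,j} = phi_{k-1,j} - phi_{kk} phi_{k-1,k-j},  j = 1..k-1.
Step k = 1:
  phi_11 = rho(1) = 0.0701.
Step k = 2:
  phi_22 = [rho(2) - phi_11 rho(1)] / [1 - phi_11 rho(1)] = [-0.3055 - (0.0701)(0.0701)] / [1 - (0.0701)(0.0701)]
         = -0.31041401 / 0.99508599 = -0.3119.
Therefore phi_{22} = -0.3119.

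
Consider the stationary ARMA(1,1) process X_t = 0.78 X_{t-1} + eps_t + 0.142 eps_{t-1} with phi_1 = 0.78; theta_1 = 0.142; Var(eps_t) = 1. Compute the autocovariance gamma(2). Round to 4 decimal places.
\gamma(2) = 2.0399

Multiply the model equation by X_{t-k} and take expectations. With theta_0 = psi_0 = 1 and psi_j the MA(infinity) weights, this gives
  gamma(k) - sum_i phi_i gamma(k-i) = c_k,
  c_k = sigma^2 * sum_{j=k..q} theta_j psi_{j-k}   (c_k = 0 for k > q),
using gamma(-m) = gamma(m).
psi-weights needed (psi_j = theta_j + sum_i phi_i psi_{j-i}):
  psi_1 = theta_1 + phi_1 = 0.142 + (0.78) = 0.922
Right-hand sides:
  c_0 = sigma^2 (1 + theta_1 psi_1) = 1 * (1 + (0.142)(0.922)) = 1 * 1.130924 = 1.130924
  c_1 = sigma^2 theta_1 = 1 * (0.142) = 0.142
  c_2 = 0
Equations for k = 0 and k = 1 (AR order 1):
  gamma(0) = phi_1 gamma(1) + c_0
  gamma(1) = phi_1 gamma(0) + c_1
Substituting the second into the first: gamma(0) (1 - phi_1^2) = c_0 + phi_1 c_1, so
  gamma(0) = (c_0 + phi_1 c_1) / (1 - phi_1^2) = (1.130924 + (0.78)(0.142)) / (1 - (0.78)^2) = 1.241684 / 0.3916 = 3.170797.
  gamma(1) = phi_1 gamma(0) + c_1 = (0.78)(3.170797) + (0.142) = 2.615221.
For k = 2 (> q): gamma(2) = phi_1 gamma(1) = (0.78)(2.615221) = 2.039873.
Therefore gamma(2) = 2.0399 (to 4 decimal places).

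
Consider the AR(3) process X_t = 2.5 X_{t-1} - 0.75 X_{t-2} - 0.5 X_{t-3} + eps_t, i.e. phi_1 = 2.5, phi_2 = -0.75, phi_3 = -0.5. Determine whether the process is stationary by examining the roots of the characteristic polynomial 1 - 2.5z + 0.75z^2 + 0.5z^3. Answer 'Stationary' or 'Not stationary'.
\text{Not stationary}

The AR(p) characteristic polynomial is P(z) = 1 - 2.5z + 0.75z^2 + 0.5z^3.
Stationarity requires all roots to lie outside the unit circle, i.e. |z| > 1 for every root.
Degree 3: look for a simple real root z0 first, then factor out (1 - z/z0) and solve the remaining quadratic.
Testing z0 = 0.5: P(0.5) = 1 + (-2.5)(0.5) + (0.75)(0.5)^2 + (0.5)(0.5)^3
  = 1 + (-1.25) + (0.1875) + (0.0625) = 0.  So z_0 = 0.5 is a root, |z_0| = 0.5.
Divide out the factor (1 - 2 z) = (1 - z/z0) (since 1/z0 = 2):
  P(z) = (1 - 2 z)(1 + (-0.5) z + (-0.25) z^2)
  [check: z-coef -0.5 - (2) = -2.5; z^2-coef -0.25 - (2)(-0.5) = 0.75; z^3-coef -(2)(-0.25) = 0.5.]
Remaining roots from the quadratic factor 1 + (-0.5) z + (-0.25) z^2:
  Set 1 + (-0.5) z + (-0.25) z^2 = 0, i.e. a z^2 + b z + c = 0 with a = -0.25, b = -0.5, c = 1.
  Discriminant D = b^2 - 4ac = (-0.5)^2 - 4*(-0.25)*1 = 0.25 - (-1) = 1.25.
  D >= 0, so the roots are real: z = (-b +/- sqrt(D)) / (2a) = (0.5 +/- 1.118034) / (-0.5).
    z_1 = (0.5 + 1.118034) / (-0.5) = -3.2361,   |z_1| = 3.2361.
    z_2 = (0.5 - 1.118034) / (-0.5) = 1.2361,   |z_2| = 1.2361.
Moduli of all roots: 0.5000, 3.2361, 1.2361.
All moduli strictly greater than 1? No.
Verdict: Not stationary.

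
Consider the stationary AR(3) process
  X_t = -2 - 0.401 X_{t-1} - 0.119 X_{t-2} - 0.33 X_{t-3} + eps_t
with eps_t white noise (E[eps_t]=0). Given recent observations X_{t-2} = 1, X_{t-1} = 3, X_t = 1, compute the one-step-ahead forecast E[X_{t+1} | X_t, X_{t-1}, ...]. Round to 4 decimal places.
E[X_{t+1} \mid \mathcal F_t] = -3.0880

For an AR(p) model X_t = c + sum_i phi_i X_{t-i} + eps_t, the
one-step-ahead conditional mean is
  E[X_{t+1} | X_t, ...] = c + sum_i phi_i X_{t+1-i}.
Substitute known values:
  E[X_{t+1} | ...] = -2 + (-0.401) * (1) + (-0.119) * (3) + (-0.33) * (1)
                   = -3.0880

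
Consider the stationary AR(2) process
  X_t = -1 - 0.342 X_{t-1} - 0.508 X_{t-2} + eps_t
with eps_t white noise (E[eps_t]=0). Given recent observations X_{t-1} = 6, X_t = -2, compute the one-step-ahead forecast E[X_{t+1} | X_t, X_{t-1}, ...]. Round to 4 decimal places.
E[X_{t+1} \mid \mathcal F_t] = -3.3640

For an AR(p) model X_t = c + sum_i phi_i X_{t-i} + eps_t, the
one-step-ahead conditional mean is
  E[X_{t+1} | X_t, ...] = c + sum_i phi_i X_{t+1-i}.
Substitute known values:
  E[X_{t+1} | ...] = -1 + (-0.342) * (-2) + (-0.508) * (6)
                   = -3.3640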